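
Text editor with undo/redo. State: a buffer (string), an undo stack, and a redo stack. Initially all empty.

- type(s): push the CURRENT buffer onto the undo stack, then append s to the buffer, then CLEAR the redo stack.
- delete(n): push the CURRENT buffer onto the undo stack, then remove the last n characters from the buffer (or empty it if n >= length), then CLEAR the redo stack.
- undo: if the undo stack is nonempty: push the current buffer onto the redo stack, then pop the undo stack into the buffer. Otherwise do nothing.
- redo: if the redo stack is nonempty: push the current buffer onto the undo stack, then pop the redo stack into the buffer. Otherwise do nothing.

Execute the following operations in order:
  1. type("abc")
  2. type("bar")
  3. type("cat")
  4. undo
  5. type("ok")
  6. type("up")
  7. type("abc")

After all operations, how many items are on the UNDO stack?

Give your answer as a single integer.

After op 1 (type): buf='abc' undo_depth=1 redo_depth=0
After op 2 (type): buf='abcbar' undo_depth=2 redo_depth=0
After op 3 (type): buf='abcbarcat' undo_depth=3 redo_depth=0
After op 4 (undo): buf='abcbar' undo_depth=2 redo_depth=1
After op 5 (type): buf='abcbarok' undo_depth=3 redo_depth=0
After op 6 (type): buf='abcbarokup' undo_depth=4 redo_depth=0
After op 7 (type): buf='abcbarokupabc' undo_depth=5 redo_depth=0

Answer: 5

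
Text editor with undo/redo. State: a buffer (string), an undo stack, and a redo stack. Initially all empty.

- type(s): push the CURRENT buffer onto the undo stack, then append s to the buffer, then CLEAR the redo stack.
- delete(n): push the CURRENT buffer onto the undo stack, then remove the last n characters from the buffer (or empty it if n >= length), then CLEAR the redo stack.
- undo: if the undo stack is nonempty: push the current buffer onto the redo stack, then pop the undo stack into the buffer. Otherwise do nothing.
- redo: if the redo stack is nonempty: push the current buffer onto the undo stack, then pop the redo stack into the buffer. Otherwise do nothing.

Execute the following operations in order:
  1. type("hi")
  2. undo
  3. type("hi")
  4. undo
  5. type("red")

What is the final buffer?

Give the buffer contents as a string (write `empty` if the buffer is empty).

Answer: red

Derivation:
After op 1 (type): buf='hi' undo_depth=1 redo_depth=0
After op 2 (undo): buf='(empty)' undo_depth=0 redo_depth=1
After op 3 (type): buf='hi' undo_depth=1 redo_depth=0
After op 4 (undo): buf='(empty)' undo_depth=0 redo_depth=1
After op 5 (type): buf='red' undo_depth=1 redo_depth=0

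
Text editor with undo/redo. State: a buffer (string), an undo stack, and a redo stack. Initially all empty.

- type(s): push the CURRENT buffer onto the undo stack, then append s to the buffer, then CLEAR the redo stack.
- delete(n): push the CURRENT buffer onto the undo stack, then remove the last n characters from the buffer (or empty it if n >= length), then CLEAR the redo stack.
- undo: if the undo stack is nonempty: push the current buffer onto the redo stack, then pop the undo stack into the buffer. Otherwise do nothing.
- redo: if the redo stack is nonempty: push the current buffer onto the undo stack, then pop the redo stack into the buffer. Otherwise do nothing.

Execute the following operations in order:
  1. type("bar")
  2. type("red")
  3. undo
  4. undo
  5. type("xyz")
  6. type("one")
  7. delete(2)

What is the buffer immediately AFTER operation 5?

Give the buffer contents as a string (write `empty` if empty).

After op 1 (type): buf='bar' undo_depth=1 redo_depth=0
After op 2 (type): buf='barred' undo_depth=2 redo_depth=0
After op 3 (undo): buf='bar' undo_depth=1 redo_depth=1
After op 4 (undo): buf='(empty)' undo_depth=0 redo_depth=2
After op 5 (type): buf='xyz' undo_depth=1 redo_depth=0

Answer: xyz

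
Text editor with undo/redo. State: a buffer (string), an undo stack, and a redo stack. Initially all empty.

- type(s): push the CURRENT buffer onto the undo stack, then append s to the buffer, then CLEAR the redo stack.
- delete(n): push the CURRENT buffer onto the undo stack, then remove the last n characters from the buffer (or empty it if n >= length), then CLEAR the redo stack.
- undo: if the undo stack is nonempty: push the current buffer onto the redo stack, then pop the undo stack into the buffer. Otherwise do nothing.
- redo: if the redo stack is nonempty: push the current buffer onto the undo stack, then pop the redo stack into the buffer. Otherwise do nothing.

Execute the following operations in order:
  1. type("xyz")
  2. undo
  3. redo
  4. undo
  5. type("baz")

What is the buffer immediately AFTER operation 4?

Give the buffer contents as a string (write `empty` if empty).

Answer: empty

Derivation:
After op 1 (type): buf='xyz' undo_depth=1 redo_depth=0
After op 2 (undo): buf='(empty)' undo_depth=0 redo_depth=1
After op 3 (redo): buf='xyz' undo_depth=1 redo_depth=0
After op 4 (undo): buf='(empty)' undo_depth=0 redo_depth=1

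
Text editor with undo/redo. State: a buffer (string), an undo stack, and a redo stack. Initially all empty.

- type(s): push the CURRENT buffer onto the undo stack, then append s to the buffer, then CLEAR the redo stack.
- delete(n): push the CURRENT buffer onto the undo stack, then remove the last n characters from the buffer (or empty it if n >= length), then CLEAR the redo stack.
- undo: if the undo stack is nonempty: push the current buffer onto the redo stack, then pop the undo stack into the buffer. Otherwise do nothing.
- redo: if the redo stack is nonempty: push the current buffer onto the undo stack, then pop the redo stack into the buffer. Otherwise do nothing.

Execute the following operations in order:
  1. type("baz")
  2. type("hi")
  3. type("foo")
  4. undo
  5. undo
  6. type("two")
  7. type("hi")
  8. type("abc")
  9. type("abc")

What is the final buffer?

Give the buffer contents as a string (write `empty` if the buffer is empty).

After op 1 (type): buf='baz' undo_depth=1 redo_depth=0
After op 2 (type): buf='bazhi' undo_depth=2 redo_depth=0
After op 3 (type): buf='bazhifoo' undo_depth=3 redo_depth=0
After op 4 (undo): buf='bazhi' undo_depth=2 redo_depth=1
After op 5 (undo): buf='baz' undo_depth=1 redo_depth=2
After op 6 (type): buf='baztwo' undo_depth=2 redo_depth=0
After op 7 (type): buf='baztwohi' undo_depth=3 redo_depth=0
After op 8 (type): buf='baztwohiabc' undo_depth=4 redo_depth=0
After op 9 (type): buf='baztwohiabcabc' undo_depth=5 redo_depth=0

Answer: baztwohiabcabc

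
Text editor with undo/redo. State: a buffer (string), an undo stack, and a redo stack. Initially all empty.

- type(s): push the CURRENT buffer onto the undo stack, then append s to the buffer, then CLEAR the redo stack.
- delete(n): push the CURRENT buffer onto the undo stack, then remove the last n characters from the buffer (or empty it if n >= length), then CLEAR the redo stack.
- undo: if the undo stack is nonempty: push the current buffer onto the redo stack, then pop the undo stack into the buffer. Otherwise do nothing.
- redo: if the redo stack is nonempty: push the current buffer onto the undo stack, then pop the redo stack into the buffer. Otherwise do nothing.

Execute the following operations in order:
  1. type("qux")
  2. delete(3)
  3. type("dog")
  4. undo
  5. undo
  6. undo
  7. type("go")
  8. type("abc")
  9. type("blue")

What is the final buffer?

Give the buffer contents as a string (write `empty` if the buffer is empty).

After op 1 (type): buf='qux' undo_depth=1 redo_depth=0
After op 2 (delete): buf='(empty)' undo_depth=2 redo_depth=0
After op 3 (type): buf='dog' undo_depth=3 redo_depth=0
After op 4 (undo): buf='(empty)' undo_depth=2 redo_depth=1
After op 5 (undo): buf='qux' undo_depth=1 redo_depth=2
After op 6 (undo): buf='(empty)' undo_depth=0 redo_depth=3
After op 7 (type): buf='go' undo_depth=1 redo_depth=0
After op 8 (type): buf='goabc' undo_depth=2 redo_depth=0
After op 9 (type): buf='goabcblue' undo_depth=3 redo_depth=0

Answer: goabcblue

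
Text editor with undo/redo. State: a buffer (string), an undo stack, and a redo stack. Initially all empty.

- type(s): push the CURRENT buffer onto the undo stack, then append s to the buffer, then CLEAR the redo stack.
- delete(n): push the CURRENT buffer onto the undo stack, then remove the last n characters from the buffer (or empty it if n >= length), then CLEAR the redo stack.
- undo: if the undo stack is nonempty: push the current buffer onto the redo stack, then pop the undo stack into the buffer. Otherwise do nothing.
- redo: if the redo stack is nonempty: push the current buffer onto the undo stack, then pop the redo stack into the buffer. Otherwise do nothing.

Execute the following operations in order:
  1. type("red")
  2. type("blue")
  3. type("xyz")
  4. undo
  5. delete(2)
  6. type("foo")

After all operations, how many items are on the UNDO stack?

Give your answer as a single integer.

After op 1 (type): buf='red' undo_depth=1 redo_depth=0
After op 2 (type): buf='redblue' undo_depth=2 redo_depth=0
After op 3 (type): buf='redbluexyz' undo_depth=3 redo_depth=0
After op 4 (undo): buf='redblue' undo_depth=2 redo_depth=1
After op 5 (delete): buf='redbl' undo_depth=3 redo_depth=0
After op 6 (type): buf='redblfoo' undo_depth=4 redo_depth=0

Answer: 4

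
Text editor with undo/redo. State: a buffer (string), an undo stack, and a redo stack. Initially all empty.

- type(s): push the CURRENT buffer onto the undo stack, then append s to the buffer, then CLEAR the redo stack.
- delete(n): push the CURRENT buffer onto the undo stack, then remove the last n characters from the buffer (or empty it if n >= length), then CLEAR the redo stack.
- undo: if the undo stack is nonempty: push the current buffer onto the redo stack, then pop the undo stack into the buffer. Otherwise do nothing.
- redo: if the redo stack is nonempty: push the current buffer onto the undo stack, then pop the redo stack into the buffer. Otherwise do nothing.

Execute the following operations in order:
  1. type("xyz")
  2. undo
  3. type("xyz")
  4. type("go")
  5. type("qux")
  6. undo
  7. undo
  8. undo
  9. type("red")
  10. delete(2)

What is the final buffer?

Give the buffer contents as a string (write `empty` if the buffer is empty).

Answer: r

Derivation:
After op 1 (type): buf='xyz' undo_depth=1 redo_depth=0
After op 2 (undo): buf='(empty)' undo_depth=0 redo_depth=1
After op 3 (type): buf='xyz' undo_depth=1 redo_depth=0
After op 4 (type): buf='xyzgo' undo_depth=2 redo_depth=0
After op 5 (type): buf='xyzgoqux' undo_depth=3 redo_depth=0
After op 6 (undo): buf='xyzgo' undo_depth=2 redo_depth=1
After op 7 (undo): buf='xyz' undo_depth=1 redo_depth=2
After op 8 (undo): buf='(empty)' undo_depth=0 redo_depth=3
After op 9 (type): buf='red' undo_depth=1 redo_depth=0
After op 10 (delete): buf='r' undo_depth=2 redo_depth=0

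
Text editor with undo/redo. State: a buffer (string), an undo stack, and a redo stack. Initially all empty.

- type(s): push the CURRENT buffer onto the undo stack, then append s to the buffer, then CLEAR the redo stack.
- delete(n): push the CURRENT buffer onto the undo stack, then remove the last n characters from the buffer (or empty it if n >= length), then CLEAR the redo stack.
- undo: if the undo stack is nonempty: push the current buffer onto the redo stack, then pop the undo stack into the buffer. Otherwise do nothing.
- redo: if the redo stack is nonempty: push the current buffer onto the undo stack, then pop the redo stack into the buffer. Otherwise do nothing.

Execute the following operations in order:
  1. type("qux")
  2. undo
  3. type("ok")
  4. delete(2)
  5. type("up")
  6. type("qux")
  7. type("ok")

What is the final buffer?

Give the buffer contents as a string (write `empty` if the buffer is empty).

Answer: upquxok

Derivation:
After op 1 (type): buf='qux' undo_depth=1 redo_depth=0
After op 2 (undo): buf='(empty)' undo_depth=0 redo_depth=1
After op 3 (type): buf='ok' undo_depth=1 redo_depth=0
After op 4 (delete): buf='(empty)' undo_depth=2 redo_depth=0
After op 5 (type): buf='up' undo_depth=3 redo_depth=0
After op 6 (type): buf='upqux' undo_depth=4 redo_depth=0
After op 7 (type): buf='upquxok' undo_depth=5 redo_depth=0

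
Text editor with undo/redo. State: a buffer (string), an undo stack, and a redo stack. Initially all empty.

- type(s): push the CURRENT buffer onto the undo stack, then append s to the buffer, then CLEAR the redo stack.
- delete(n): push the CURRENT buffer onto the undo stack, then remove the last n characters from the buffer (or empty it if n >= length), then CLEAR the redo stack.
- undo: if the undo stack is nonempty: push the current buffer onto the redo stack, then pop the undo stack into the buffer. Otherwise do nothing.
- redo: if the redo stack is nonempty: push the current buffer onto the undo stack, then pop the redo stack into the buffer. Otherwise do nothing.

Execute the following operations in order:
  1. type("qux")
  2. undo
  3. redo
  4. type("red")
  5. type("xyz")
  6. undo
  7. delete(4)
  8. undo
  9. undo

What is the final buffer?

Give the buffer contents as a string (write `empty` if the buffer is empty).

Answer: qux

Derivation:
After op 1 (type): buf='qux' undo_depth=1 redo_depth=0
After op 2 (undo): buf='(empty)' undo_depth=0 redo_depth=1
After op 3 (redo): buf='qux' undo_depth=1 redo_depth=0
After op 4 (type): buf='quxred' undo_depth=2 redo_depth=0
After op 5 (type): buf='quxredxyz' undo_depth=3 redo_depth=0
After op 6 (undo): buf='quxred' undo_depth=2 redo_depth=1
After op 7 (delete): buf='qu' undo_depth=3 redo_depth=0
After op 8 (undo): buf='quxred' undo_depth=2 redo_depth=1
After op 9 (undo): buf='qux' undo_depth=1 redo_depth=2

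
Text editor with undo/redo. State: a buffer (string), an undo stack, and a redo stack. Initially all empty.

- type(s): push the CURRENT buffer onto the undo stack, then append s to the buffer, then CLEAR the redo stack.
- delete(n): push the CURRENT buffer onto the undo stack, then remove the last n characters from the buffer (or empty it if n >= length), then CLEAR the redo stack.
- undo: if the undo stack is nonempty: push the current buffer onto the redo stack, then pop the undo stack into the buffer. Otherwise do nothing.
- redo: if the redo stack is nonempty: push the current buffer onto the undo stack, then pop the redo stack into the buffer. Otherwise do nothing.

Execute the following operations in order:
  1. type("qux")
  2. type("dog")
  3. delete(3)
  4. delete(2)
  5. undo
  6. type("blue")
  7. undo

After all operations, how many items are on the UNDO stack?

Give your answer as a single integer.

After op 1 (type): buf='qux' undo_depth=1 redo_depth=0
After op 2 (type): buf='quxdog' undo_depth=2 redo_depth=0
After op 3 (delete): buf='qux' undo_depth=3 redo_depth=0
After op 4 (delete): buf='q' undo_depth=4 redo_depth=0
After op 5 (undo): buf='qux' undo_depth=3 redo_depth=1
After op 6 (type): buf='quxblue' undo_depth=4 redo_depth=0
After op 7 (undo): buf='qux' undo_depth=3 redo_depth=1

Answer: 3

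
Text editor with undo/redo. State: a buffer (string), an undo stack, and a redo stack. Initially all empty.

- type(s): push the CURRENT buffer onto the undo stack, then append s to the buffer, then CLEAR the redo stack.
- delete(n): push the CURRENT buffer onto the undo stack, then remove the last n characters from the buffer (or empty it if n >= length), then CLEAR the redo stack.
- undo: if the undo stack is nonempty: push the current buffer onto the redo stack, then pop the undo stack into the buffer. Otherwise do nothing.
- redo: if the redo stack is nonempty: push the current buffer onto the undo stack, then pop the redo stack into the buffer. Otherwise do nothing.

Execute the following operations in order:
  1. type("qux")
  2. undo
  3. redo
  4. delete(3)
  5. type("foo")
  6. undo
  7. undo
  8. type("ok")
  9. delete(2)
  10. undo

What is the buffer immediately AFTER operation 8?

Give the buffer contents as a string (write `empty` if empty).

After op 1 (type): buf='qux' undo_depth=1 redo_depth=0
After op 2 (undo): buf='(empty)' undo_depth=0 redo_depth=1
After op 3 (redo): buf='qux' undo_depth=1 redo_depth=0
After op 4 (delete): buf='(empty)' undo_depth=2 redo_depth=0
After op 5 (type): buf='foo' undo_depth=3 redo_depth=0
After op 6 (undo): buf='(empty)' undo_depth=2 redo_depth=1
After op 7 (undo): buf='qux' undo_depth=1 redo_depth=2
After op 8 (type): buf='quxok' undo_depth=2 redo_depth=0

Answer: quxok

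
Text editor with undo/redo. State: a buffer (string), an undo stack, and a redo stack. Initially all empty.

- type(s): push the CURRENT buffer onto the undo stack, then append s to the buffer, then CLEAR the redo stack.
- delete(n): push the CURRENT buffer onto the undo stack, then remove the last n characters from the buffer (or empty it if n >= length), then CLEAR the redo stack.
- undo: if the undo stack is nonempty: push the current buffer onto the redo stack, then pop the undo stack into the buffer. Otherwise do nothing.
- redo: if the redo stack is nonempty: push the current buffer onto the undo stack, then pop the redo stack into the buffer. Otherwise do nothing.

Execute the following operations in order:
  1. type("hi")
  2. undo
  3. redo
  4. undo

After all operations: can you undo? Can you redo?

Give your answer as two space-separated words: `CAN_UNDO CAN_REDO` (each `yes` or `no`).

After op 1 (type): buf='hi' undo_depth=1 redo_depth=0
After op 2 (undo): buf='(empty)' undo_depth=0 redo_depth=1
After op 3 (redo): buf='hi' undo_depth=1 redo_depth=0
After op 4 (undo): buf='(empty)' undo_depth=0 redo_depth=1

Answer: no yes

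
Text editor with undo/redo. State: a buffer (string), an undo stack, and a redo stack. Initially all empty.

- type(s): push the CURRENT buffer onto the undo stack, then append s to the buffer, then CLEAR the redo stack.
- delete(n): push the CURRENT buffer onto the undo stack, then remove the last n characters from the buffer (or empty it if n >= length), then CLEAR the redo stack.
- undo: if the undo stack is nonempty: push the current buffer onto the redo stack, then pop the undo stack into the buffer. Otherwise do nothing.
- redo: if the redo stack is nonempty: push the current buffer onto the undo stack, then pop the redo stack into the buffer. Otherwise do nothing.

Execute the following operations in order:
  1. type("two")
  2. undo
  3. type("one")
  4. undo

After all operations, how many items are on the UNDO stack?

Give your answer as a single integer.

Answer: 0

Derivation:
After op 1 (type): buf='two' undo_depth=1 redo_depth=0
After op 2 (undo): buf='(empty)' undo_depth=0 redo_depth=1
After op 3 (type): buf='one' undo_depth=1 redo_depth=0
After op 4 (undo): buf='(empty)' undo_depth=0 redo_depth=1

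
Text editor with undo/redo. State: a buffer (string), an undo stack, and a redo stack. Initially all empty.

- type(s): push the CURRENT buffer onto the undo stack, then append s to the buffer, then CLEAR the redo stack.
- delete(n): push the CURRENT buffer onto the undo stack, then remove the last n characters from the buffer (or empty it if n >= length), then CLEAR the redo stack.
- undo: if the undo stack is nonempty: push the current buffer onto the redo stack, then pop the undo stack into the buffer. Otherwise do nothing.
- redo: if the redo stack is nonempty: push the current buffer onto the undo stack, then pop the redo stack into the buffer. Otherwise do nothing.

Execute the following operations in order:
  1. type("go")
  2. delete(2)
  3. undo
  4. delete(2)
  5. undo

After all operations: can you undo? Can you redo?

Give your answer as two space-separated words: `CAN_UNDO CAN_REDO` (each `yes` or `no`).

Answer: yes yes

Derivation:
After op 1 (type): buf='go' undo_depth=1 redo_depth=0
After op 2 (delete): buf='(empty)' undo_depth=2 redo_depth=0
After op 3 (undo): buf='go' undo_depth=1 redo_depth=1
After op 4 (delete): buf='(empty)' undo_depth=2 redo_depth=0
After op 5 (undo): buf='go' undo_depth=1 redo_depth=1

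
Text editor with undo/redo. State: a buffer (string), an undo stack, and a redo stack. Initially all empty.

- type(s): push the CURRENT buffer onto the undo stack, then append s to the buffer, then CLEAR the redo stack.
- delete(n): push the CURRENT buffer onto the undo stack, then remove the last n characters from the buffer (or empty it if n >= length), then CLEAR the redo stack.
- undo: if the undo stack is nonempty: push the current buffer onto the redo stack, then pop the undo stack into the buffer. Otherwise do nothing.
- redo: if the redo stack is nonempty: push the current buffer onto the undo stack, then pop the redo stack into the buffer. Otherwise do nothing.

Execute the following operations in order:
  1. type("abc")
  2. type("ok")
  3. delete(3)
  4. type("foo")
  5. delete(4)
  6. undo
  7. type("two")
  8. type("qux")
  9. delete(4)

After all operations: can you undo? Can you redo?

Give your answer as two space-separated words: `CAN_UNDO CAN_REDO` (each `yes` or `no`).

After op 1 (type): buf='abc' undo_depth=1 redo_depth=0
After op 2 (type): buf='abcok' undo_depth=2 redo_depth=0
After op 3 (delete): buf='ab' undo_depth=3 redo_depth=0
After op 4 (type): buf='abfoo' undo_depth=4 redo_depth=0
After op 5 (delete): buf='a' undo_depth=5 redo_depth=0
After op 6 (undo): buf='abfoo' undo_depth=4 redo_depth=1
After op 7 (type): buf='abfootwo' undo_depth=5 redo_depth=0
After op 8 (type): buf='abfootwoqux' undo_depth=6 redo_depth=0
After op 9 (delete): buf='abfootw' undo_depth=7 redo_depth=0

Answer: yes no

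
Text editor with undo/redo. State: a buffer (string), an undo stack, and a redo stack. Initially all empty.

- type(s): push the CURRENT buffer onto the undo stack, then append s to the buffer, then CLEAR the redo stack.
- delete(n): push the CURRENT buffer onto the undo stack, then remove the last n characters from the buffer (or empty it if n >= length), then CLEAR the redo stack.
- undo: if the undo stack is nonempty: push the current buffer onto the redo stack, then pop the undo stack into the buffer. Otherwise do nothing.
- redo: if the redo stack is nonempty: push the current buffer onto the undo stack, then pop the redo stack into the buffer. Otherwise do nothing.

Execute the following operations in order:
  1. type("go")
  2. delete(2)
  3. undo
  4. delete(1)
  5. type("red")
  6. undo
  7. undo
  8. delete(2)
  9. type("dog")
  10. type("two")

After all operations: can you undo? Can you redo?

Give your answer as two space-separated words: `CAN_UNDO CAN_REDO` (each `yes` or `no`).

After op 1 (type): buf='go' undo_depth=1 redo_depth=0
After op 2 (delete): buf='(empty)' undo_depth=2 redo_depth=0
After op 3 (undo): buf='go' undo_depth=1 redo_depth=1
After op 4 (delete): buf='g' undo_depth=2 redo_depth=0
After op 5 (type): buf='gred' undo_depth=3 redo_depth=0
After op 6 (undo): buf='g' undo_depth=2 redo_depth=1
After op 7 (undo): buf='go' undo_depth=1 redo_depth=2
After op 8 (delete): buf='(empty)' undo_depth=2 redo_depth=0
After op 9 (type): buf='dog' undo_depth=3 redo_depth=0
After op 10 (type): buf='dogtwo' undo_depth=4 redo_depth=0

Answer: yes no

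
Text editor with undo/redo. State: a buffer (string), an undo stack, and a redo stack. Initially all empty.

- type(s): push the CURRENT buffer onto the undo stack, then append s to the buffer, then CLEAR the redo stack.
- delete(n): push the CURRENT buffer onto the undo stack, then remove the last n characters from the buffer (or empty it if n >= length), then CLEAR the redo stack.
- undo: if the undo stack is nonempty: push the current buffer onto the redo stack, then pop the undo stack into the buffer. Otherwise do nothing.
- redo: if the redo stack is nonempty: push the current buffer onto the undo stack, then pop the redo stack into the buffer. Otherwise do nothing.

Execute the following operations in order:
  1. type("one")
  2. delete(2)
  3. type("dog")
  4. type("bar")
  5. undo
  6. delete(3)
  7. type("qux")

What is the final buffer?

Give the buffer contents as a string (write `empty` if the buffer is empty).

After op 1 (type): buf='one' undo_depth=1 redo_depth=0
After op 2 (delete): buf='o' undo_depth=2 redo_depth=0
After op 3 (type): buf='odog' undo_depth=3 redo_depth=0
After op 4 (type): buf='odogbar' undo_depth=4 redo_depth=0
After op 5 (undo): buf='odog' undo_depth=3 redo_depth=1
After op 6 (delete): buf='o' undo_depth=4 redo_depth=0
After op 7 (type): buf='oqux' undo_depth=5 redo_depth=0

Answer: oqux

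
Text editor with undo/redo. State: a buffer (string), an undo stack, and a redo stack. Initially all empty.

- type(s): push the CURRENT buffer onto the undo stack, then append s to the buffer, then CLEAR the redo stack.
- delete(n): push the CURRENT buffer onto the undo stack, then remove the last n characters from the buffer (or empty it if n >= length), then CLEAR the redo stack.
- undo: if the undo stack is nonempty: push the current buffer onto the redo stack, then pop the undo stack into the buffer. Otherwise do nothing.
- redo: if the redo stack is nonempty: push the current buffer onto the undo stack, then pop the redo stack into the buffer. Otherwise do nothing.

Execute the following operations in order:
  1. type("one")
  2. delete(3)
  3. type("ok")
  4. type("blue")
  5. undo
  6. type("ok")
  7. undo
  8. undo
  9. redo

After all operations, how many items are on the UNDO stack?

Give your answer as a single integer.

Answer: 3

Derivation:
After op 1 (type): buf='one' undo_depth=1 redo_depth=0
After op 2 (delete): buf='(empty)' undo_depth=2 redo_depth=0
After op 3 (type): buf='ok' undo_depth=3 redo_depth=0
After op 4 (type): buf='okblue' undo_depth=4 redo_depth=0
After op 5 (undo): buf='ok' undo_depth=3 redo_depth=1
After op 6 (type): buf='okok' undo_depth=4 redo_depth=0
After op 7 (undo): buf='ok' undo_depth=3 redo_depth=1
After op 8 (undo): buf='(empty)' undo_depth=2 redo_depth=2
After op 9 (redo): buf='ok' undo_depth=3 redo_depth=1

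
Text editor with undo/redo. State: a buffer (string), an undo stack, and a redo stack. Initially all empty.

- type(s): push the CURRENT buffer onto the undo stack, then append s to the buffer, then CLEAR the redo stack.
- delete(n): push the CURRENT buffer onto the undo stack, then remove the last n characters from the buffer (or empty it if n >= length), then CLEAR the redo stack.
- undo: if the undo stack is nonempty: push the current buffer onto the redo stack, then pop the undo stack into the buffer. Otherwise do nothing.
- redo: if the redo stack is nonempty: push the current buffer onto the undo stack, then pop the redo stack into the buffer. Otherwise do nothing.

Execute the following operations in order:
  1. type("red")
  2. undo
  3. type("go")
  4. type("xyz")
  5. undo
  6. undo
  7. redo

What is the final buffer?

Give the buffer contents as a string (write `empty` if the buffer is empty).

Answer: go

Derivation:
After op 1 (type): buf='red' undo_depth=1 redo_depth=0
After op 2 (undo): buf='(empty)' undo_depth=0 redo_depth=1
After op 3 (type): buf='go' undo_depth=1 redo_depth=0
After op 4 (type): buf='goxyz' undo_depth=2 redo_depth=0
After op 5 (undo): buf='go' undo_depth=1 redo_depth=1
After op 6 (undo): buf='(empty)' undo_depth=0 redo_depth=2
After op 7 (redo): buf='go' undo_depth=1 redo_depth=1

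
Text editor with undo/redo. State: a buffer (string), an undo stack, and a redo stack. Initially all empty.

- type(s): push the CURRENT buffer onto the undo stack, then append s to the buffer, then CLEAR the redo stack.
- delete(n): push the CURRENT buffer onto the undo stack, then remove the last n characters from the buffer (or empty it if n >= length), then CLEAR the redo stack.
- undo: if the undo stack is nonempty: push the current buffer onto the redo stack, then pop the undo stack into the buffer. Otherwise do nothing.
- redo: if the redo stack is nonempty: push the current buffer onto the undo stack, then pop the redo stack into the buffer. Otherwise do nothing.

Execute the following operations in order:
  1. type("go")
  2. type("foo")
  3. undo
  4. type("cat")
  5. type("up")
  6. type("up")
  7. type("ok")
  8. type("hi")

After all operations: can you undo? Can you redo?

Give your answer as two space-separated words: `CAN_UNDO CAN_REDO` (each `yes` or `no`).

Answer: yes no

Derivation:
After op 1 (type): buf='go' undo_depth=1 redo_depth=0
After op 2 (type): buf='gofoo' undo_depth=2 redo_depth=0
After op 3 (undo): buf='go' undo_depth=1 redo_depth=1
After op 4 (type): buf='gocat' undo_depth=2 redo_depth=0
After op 5 (type): buf='gocatup' undo_depth=3 redo_depth=0
After op 6 (type): buf='gocatupup' undo_depth=4 redo_depth=0
After op 7 (type): buf='gocatupupok' undo_depth=5 redo_depth=0
After op 8 (type): buf='gocatupupokhi' undo_depth=6 redo_depth=0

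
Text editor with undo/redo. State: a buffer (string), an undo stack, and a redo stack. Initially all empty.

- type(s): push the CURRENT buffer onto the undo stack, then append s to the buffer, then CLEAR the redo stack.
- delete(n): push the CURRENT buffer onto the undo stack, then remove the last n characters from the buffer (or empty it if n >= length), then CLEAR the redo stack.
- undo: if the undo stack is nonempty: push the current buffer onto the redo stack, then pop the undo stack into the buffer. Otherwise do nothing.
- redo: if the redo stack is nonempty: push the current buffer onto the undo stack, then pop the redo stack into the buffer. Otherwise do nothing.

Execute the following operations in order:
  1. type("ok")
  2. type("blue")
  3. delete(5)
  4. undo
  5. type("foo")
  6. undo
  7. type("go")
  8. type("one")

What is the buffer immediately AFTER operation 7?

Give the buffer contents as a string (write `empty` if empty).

Answer: okbluego

Derivation:
After op 1 (type): buf='ok' undo_depth=1 redo_depth=0
After op 2 (type): buf='okblue' undo_depth=2 redo_depth=0
After op 3 (delete): buf='o' undo_depth=3 redo_depth=0
After op 4 (undo): buf='okblue' undo_depth=2 redo_depth=1
After op 5 (type): buf='okbluefoo' undo_depth=3 redo_depth=0
After op 6 (undo): buf='okblue' undo_depth=2 redo_depth=1
After op 7 (type): buf='okbluego' undo_depth=3 redo_depth=0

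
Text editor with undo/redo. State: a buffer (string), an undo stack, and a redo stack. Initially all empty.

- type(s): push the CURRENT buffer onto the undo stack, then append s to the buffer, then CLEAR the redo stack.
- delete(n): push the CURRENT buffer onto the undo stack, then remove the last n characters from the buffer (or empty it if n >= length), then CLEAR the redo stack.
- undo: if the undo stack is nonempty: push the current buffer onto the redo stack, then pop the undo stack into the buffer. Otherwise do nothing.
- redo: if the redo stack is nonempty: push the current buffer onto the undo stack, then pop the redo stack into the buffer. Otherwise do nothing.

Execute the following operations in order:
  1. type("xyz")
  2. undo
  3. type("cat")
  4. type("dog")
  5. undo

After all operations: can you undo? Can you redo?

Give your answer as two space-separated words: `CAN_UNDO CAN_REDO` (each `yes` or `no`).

After op 1 (type): buf='xyz' undo_depth=1 redo_depth=0
After op 2 (undo): buf='(empty)' undo_depth=0 redo_depth=1
After op 3 (type): buf='cat' undo_depth=1 redo_depth=0
After op 4 (type): buf='catdog' undo_depth=2 redo_depth=0
After op 5 (undo): buf='cat' undo_depth=1 redo_depth=1

Answer: yes yes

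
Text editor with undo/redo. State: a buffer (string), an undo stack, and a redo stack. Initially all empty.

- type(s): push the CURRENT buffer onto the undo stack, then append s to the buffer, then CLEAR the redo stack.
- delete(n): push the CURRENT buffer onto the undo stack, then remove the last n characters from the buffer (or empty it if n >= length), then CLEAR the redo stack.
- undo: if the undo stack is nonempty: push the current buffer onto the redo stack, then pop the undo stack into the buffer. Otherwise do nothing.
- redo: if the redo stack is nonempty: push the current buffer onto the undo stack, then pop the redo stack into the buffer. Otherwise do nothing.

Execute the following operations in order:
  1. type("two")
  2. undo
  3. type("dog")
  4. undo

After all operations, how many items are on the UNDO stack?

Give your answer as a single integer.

Answer: 0

Derivation:
After op 1 (type): buf='two' undo_depth=1 redo_depth=0
After op 2 (undo): buf='(empty)' undo_depth=0 redo_depth=1
After op 3 (type): buf='dog' undo_depth=1 redo_depth=0
After op 4 (undo): buf='(empty)' undo_depth=0 redo_depth=1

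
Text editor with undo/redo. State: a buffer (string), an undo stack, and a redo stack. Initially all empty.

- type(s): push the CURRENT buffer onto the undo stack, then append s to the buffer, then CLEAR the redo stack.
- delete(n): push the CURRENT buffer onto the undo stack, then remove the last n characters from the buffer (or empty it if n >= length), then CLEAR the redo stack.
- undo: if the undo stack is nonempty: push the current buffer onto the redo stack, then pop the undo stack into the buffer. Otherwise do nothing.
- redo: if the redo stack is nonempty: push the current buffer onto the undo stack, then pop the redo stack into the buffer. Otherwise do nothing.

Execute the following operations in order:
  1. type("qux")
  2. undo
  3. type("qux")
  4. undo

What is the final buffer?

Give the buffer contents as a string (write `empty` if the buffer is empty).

Answer: empty

Derivation:
After op 1 (type): buf='qux' undo_depth=1 redo_depth=0
After op 2 (undo): buf='(empty)' undo_depth=0 redo_depth=1
After op 3 (type): buf='qux' undo_depth=1 redo_depth=0
After op 4 (undo): buf='(empty)' undo_depth=0 redo_depth=1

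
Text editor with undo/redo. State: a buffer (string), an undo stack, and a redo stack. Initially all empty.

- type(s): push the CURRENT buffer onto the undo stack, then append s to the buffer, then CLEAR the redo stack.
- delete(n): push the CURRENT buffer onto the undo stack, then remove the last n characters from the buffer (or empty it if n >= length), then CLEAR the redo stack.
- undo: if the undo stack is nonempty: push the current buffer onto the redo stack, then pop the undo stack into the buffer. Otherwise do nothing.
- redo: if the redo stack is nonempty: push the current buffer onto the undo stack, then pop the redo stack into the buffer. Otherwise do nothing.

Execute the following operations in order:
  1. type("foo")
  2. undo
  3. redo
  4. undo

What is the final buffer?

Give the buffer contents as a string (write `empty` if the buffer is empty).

Answer: empty

Derivation:
After op 1 (type): buf='foo' undo_depth=1 redo_depth=0
After op 2 (undo): buf='(empty)' undo_depth=0 redo_depth=1
After op 3 (redo): buf='foo' undo_depth=1 redo_depth=0
After op 4 (undo): buf='(empty)' undo_depth=0 redo_depth=1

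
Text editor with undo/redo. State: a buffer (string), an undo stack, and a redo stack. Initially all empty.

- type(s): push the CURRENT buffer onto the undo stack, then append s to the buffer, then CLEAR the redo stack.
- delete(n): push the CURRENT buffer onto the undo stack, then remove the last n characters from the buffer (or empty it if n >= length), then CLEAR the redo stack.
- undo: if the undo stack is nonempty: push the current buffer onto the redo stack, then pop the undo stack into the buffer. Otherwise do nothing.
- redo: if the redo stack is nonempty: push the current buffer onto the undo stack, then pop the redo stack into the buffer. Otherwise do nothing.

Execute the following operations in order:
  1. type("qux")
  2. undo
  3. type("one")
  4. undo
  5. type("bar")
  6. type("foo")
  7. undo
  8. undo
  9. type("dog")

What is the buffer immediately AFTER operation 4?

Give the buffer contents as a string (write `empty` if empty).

Answer: empty

Derivation:
After op 1 (type): buf='qux' undo_depth=1 redo_depth=0
After op 2 (undo): buf='(empty)' undo_depth=0 redo_depth=1
After op 3 (type): buf='one' undo_depth=1 redo_depth=0
After op 4 (undo): buf='(empty)' undo_depth=0 redo_depth=1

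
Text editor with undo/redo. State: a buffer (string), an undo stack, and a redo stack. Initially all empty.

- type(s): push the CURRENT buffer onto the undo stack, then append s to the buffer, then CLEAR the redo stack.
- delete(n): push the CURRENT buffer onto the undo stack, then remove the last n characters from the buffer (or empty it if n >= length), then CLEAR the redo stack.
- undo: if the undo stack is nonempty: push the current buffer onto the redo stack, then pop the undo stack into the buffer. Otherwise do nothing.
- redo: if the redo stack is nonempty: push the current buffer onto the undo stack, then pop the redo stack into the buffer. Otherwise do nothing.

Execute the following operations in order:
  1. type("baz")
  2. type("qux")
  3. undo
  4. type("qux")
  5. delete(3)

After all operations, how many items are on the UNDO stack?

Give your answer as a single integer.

After op 1 (type): buf='baz' undo_depth=1 redo_depth=0
After op 2 (type): buf='bazqux' undo_depth=2 redo_depth=0
After op 3 (undo): buf='baz' undo_depth=1 redo_depth=1
After op 4 (type): buf='bazqux' undo_depth=2 redo_depth=0
After op 5 (delete): buf='baz' undo_depth=3 redo_depth=0

Answer: 3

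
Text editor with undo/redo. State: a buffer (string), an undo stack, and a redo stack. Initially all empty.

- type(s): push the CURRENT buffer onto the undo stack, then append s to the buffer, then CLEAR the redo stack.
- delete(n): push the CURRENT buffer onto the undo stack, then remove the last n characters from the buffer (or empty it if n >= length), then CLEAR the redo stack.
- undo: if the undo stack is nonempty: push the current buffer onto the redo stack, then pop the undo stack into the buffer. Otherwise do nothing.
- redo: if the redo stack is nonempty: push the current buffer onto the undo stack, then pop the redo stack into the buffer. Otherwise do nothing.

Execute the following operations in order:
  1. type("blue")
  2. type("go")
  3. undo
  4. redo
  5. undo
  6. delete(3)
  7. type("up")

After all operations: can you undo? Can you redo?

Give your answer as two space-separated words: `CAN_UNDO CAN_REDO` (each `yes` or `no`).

Answer: yes no

Derivation:
After op 1 (type): buf='blue' undo_depth=1 redo_depth=0
After op 2 (type): buf='bluego' undo_depth=2 redo_depth=0
After op 3 (undo): buf='blue' undo_depth=1 redo_depth=1
After op 4 (redo): buf='bluego' undo_depth=2 redo_depth=0
After op 5 (undo): buf='blue' undo_depth=1 redo_depth=1
After op 6 (delete): buf='b' undo_depth=2 redo_depth=0
After op 7 (type): buf='bup' undo_depth=3 redo_depth=0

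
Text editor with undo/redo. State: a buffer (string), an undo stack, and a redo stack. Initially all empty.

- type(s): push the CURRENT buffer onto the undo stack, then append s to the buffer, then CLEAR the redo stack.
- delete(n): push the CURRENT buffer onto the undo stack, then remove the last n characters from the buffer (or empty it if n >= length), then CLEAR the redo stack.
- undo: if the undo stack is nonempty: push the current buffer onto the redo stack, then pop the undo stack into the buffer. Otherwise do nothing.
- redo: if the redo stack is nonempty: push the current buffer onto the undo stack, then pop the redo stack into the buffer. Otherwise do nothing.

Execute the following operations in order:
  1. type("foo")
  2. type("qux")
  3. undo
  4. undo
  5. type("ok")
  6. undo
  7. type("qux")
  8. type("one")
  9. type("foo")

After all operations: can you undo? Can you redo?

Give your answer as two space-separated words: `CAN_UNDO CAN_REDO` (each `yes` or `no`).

After op 1 (type): buf='foo' undo_depth=1 redo_depth=0
After op 2 (type): buf='fooqux' undo_depth=2 redo_depth=0
After op 3 (undo): buf='foo' undo_depth=1 redo_depth=1
After op 4 (undo): buf='(empty)' undo_depth=0 redo_depth=2
After op 5 (type): buf='ok' undo_depth=1 redo_depth=0
After op 6 (undo): buf='(empty)' undo_depth=0 redo_depth=1
After op 7 (type): buf='qux' undo_depth=1 redo_depth=0
After op 8 (type): buf='quxone' undo_depth=2 redo_depth=0
After op 9 (type): buf='quxonefoo' undo_depth=3 redo_depth=0

Answer: yes no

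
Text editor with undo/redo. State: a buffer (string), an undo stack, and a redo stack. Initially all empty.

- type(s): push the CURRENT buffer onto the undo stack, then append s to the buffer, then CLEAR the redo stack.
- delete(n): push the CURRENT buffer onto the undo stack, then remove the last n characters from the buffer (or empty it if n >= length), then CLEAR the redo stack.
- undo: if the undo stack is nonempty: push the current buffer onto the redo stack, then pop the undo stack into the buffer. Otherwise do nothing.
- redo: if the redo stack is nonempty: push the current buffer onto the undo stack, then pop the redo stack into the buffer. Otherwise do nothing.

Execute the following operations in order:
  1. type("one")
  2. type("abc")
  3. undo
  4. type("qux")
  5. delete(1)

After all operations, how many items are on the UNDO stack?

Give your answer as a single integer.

Answer: 3

Derivation:
After op 1 (type): buf='one' undo_depth=1 redo_depth=0
After op 2 (type): buf='oneabc' undo_depth=2 redo_depth=0
After op 3 (undo): buf='one' undo_depth=1 redo_depth=1
After op 4 (type): buf='onequx' undo_depth=2 redo_depth=0
After op 5 (delete): buf='onequ' undo_depth=3 redo_depth=0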